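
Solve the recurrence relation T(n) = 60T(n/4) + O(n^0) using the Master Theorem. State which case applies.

Master Theorem for T(n) = 60T(n/4) + O(n^0):

a = 60, b = 4, c = 0
log_b(a) = log_4(60) = 2.9534

Case 1: c = 0 < log_4(60) = 2.9534
T(n) = O(n^(log_4 60))

For T(n) = 60T(n/4) + O(n^0): log_4(60) = 2.9534. This is Case 1 of the Master Theorem (c < log_b(a), work dominated by leaves), giving O(n^(log_4 60)).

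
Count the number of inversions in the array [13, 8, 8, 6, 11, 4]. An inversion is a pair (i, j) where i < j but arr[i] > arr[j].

Finding inversions in [13, 8, 8, 6, 11, 4]:

(0, 1): arr[0]=13 > arr[1]=8
(0, 2): arr[0]=13 > arr[2]=8
(0, 3): arr[0]=13 > arr[3]=6
(0, 4): arr[0]=13 > arr[4]=11
(0, 5): arr[0]=13 > arr[5]=4
(1, 3): arr[1]=8 > arr[3]=6
(1, 5): arr[1]=8 > arr[5]=4
(2, 3): arr[2]=8 > arr[3]=6
(2, 5): arr[2]=8 > arr[5]=4
(3, 5): arr[3]=6 > arr[5]=4
(4, 5): arr[4]=11 > arr[5]=4

Total inversions: 11

The array has 11 inversion(s): (0,1), (0,2), (0,3), (0,4), (0,5), (1,3), (1,5), (2,3), (2,5), (3,5), (4,5). Each pair (i,j) satisfies i < j and arr[i] > arr[j].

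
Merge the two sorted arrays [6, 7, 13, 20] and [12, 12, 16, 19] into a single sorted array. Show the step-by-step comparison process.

Merging process:

Compare 6 vs 12: take 6 from left. Merged: [6]
Compare 7 vs 12: take 7 from left. Merged: [6, 7]
Compare 13 vs 12: take 12 from right. Merged: [6, 7, 12]
Compare 13 vs 12: take 12 from right. Merged: [6, 7, 12, 12]
Compare 13 vs 16: take 13 from left. Merged: [6, 7, 12, 12, 13]
Compare 20 vs 16: take 16 from right. Merged: [6, 7, 12, 12, 13, 16]
Compare 20 vs 19: take 19 from right. Merged: [6, 7, 12, 12, 13, 16, 19]
Append remaining from left: [20]. Merged: [6, 7, 12, 12, 13, 16, 19, 20]

Final merged array: [6, 7, 12, 12, 13, 16, 19, 20]
Total comparisons: 7

The merged array is [6, 7, 12, 12, 13, 16, 19, 20], requiring 7 comparisons. The merge step runs in O(n) time where n is the total number of elements.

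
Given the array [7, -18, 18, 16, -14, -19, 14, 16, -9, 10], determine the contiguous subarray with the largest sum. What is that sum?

Using Kadane's algorithm on [7, -18, 18, 16, -14, -19, 14, 16, -9, 10]:

Scanning through the array:
Position 1 (value -18): max_ending_here = -11, max_so_far = 7
Position 2 (value 18): max_ending_here = 18, max_so_far = 18
Position 3 (value 16): max_ending_here = 34, max_so_far = 34
Position 4 (value -14): max_ending_here = 20, max_so_far = 34
Position 5 (value -19): max_ending_here = 1, max_so_far = 34
Position 6 (value 14): max_ending_here = 15, max_so_far = 34
Position 7 (value 16): max_ending_here = 31, max_so_far = 34
Position 8 (value -9): max_ending_here = 22, max_so_far = 34
Position 9 (value 10): max_ending_here = 32, max_so_far = 34

Maximum subarray: [18, 16]
Maximum sum: 34

The maximum subarray is [18, 16] with sum 34. This subarray runs from index 2 to index 3.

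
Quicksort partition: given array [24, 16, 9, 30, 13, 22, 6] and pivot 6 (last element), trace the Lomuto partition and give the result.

Lomuto partition with pivot = 6:

Initial array: [24, 16, 9, 30, 13, 22, 6]

arr[0]=24 > 6: no swap
arr[1]=16 > 6: no swap
arr[2]=9 > 6: no swap
arr[3]=30 > 6: no swap
arr[4]=13 > 6: no swap
arr[5]=22 > 6: no swap

Place pivot at position 0: [6, 16, 9, 30, 13, 22, 24]
Pivot position: 0

After partitioning with pivot 6, the array becomes [6, 16, 9, 30, 13, 22, 24]. The pivot is placed at index 0. All elements to the left of the pivot are <= 6, and all elements to the right are > 6.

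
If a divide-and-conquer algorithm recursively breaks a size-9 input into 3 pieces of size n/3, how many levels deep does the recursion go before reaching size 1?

For divide and conquer with division factor 3:

Problem sizes at each level:
Level 0: 9
Level 1: 3
Level 2: 1

The root is level 0 and the size-1 base case is level 2 (the tree spans levels 0 through 2, i.e. 3 levels counting the root), so the depth is the number of divisions: log_3(9) = 2

The recursion tree depth is log_3(9) = 2. At each level, the problem size is divided by 3, so it takes 2 divisions to reduce to a base case of size 1. The algorithm makes 3 recursive calls at each level.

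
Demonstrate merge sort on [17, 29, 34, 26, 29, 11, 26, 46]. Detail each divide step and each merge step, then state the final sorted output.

Merge sort trace:

Split: [17, 29, 34, 26, 29, 11, 26, 46] -> [17, 29, 34, 26] and [29, 11, 26, 46]
  Split: [17, 29, 34, 26] -> [17, 29] and [34, 26]
    Split: [17, 29] -> [17] and [29]
    Merge: [17] + [29] -> [17, 29]
    Split: [34, 26] -> [34] and [26]
    Merge: [34] + [26] -> [26, 34]
  Merge: [17, 29] + [26, 34] -> [17, 26, 29, 34]
  Split: [29, 11, 26, 46] -> [29, 11] and [26, 46]
    Split: [29, 11] -> [29] and [11]
    Merge: [29] + [11] -> [11, 29]
    Split: [26, 46] -> [26] and [46]
    Merge: [26] + [46] -> [26, 46]
  Merge: [11, 29] + [26, 46] -> [11, 26, 29, 46]
Merge: [17, 26, 29, 34] + [11, 26, 29, 46] -> [11, 17, 26, 26, 29, 29, 34, 46]

Final sorted array: [11, 17, 26, 26, 29, 29, 34, 46]

The merge sort proceeds by recursively splitting the array and merging sorted halves.
After all merges, the sorted array is [11, 17, 26, 26, 29, 29, 34, 46].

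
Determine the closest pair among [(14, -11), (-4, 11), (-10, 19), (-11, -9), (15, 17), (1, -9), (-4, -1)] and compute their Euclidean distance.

Computing all pairwise distances among 7 points:

d((14, -11), (-4, 11)) = 28.4253
d((14, -11), (-10, 19)) = 38.4187
d((14, -11), (-11, -9)) = 25.0799
d((14, -11), (15, 17)) = 28.0179
d((14, -11), (1, -9)) = 13.1529
d((14, -11), (-4, -1)) = 20.5913
d((-4, 11), (-10, 19)) = 10.0
d((-4, 11), (-11, -9)) = 21.1896
d((-4, 11), (15, 17)) = 19.9249
d((-4, 11), (1, -9)) = 20.6155
d((-4, 11), (-4, -1)) = 12.0
d((-10, 19), (-11, -9)) = 28.0179
d((-10, 19), (15, 17)) = 25.0799
d((-10, 19), (1, -9)) = 30.0832
d((-10, 19), (-4, -1)) = 20.8806
d((-11, -9), (15, 17)) = 36.7696
d((-11, -9), (1, -9)) = 12.0
d((-11, -9), (-4, -1)) = 10.6301
d((15, 17), (1, -9)) = 29.5296
d((15, 17), (-4, -1)) = 26.1725
d((1, -9), (-4, -1)) = 9.434 <-- minimum

Closest pair: (1, -9) and (-4, -1) with distance 9.434

The closest pair is (1, -9) and (-4, -1) with Euclidean distance 9.434. For 7 points, brute-force pairwise comparison is shown above. For large n, the divide-and-conquer algorithm (sort by x, recurse on halves, check the dividing strip) achieves O(n log n).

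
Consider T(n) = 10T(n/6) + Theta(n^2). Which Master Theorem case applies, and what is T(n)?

Master Theorem for T(n) = 10T(n/6) + O(n^2):

a = 10, b = 6, c = 2
log_b(a) = log_6(10) = 1.2851

Case 3: c = 2 > log_6(10) = 1.2851
T(n) = O(n^2) = O(n^2)

For T(n) = 10T(n/6) + O(n^2): log_6(10) = 1.2851. This is Case 3 of the Master Theorem (c > log_b(a), work dominated by root), giving O(n^2).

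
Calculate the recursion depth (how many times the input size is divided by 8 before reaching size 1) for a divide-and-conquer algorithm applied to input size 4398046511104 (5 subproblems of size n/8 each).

For divide and conquer with division factor 8:

Problem sizes at each level:
Level 0: 4398046511104
Level 1: 549755813888
Level 2: 68719476736
Level 3: 8589934592
Level 4: 1073741824
Level 5: 134217728
Level 6: 16777216
Level 7: 2097152
Level 8: 262144
Level 9: 32768
Level 10: 4096
Level 11: 512
Level 12: 64
Level 13: 8
Level 14: 1

The root is level 0 and the size-1 base case is level 14 (the tree spans levels 0 through 14, i.e. 15 levels counting the root), so the depth is the number of divisions: log_8(4398046511104) = 14

The recursion tree depth is log_8(4398046511104) = 14. At each level, the problem size is divided by 8, so it takes 14 divisions to reduce to a base case of size 1. The algorithm makes 5 recursive calls at each level.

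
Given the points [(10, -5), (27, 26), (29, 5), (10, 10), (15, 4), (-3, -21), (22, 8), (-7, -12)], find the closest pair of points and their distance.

Computing all pairwise distances among 8 points:

d((10, -5), (27, 26)) = 35.3553
d((10, -5), (29, 5)) = 21.4709
d((10, -5), (10, 10)) = 15.0
d((10, -5), (15, 4)) = 10.2956
d((10, -5), (-3, -21)) = 20.6155
d((10, -5), (22, 8)) = 17.6918
d((10, -5), (-7, -12)) = 18.3848
d((27, 26), (29, 5)) = 21.095
d((27, 26), (10, 10)) = 23.3452
d((27, 26), (15, 4)) = 25.0599
d((27, 26), (-3, -21)) = 55.7584
d((27, 26), (22, 8)) = 18.6815
d((27, 26), (-7, -12)) = 50.9902
d((29, 5), (10, 10)) = 19.6469
d((29, 5), (15, 4)) = 14.0357
d((29, 5), (-3, -21)) = 41.2311
d((29, 5), (22, 8)) = 7.6158 <-- minimum
d((29, 5), (-7, -12)) = 39.8121
d((10, 10), (15, 4)) = 7.8102
d((10, 10), (-3, -21)) = 33.6155
d((10, 10), (22, 8)) = 12.1655
d((10, 10), (-7, -12)) = 27.8029
d((15, 4), (-3, -21)) = 30.8058
d((15, 4), (22, 8)) = 8.0623
d((15, 4), (-7, -12)) = 27.2029
d((-3, -21), (22, 8)) = 38.2884
d((-3, -21), (-7, -12)) = 9.8489
d((22, 8), (-7, -12)) = 35.2278

Closest pair: (29, 5) and (22, 8) with distance 7.6158

The closest pair is (29, 5) and (22, 8) with Euclidean distance 7.6158. For 8 points, brute-force pairwise comparison is shown above. For large n, the divide-and-conquer algorithm (sort by x, recurse on halves, check the dividing strip) achieves O(n log n).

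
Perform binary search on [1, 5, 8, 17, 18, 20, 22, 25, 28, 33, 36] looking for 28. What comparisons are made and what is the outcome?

Binary search for 28 in [1, 5, 8, 17, 18, 20, 22, 25, 28, 33, 36]:

lo=0, hi=10, mid=5, arr[mid]=20 -> 20 < 28, search right half
lo=6, hi=10, mid=8, arr[mid]=28 -> Found target at index 8!

Binary search finds 28 at index 8 after 2 comparisons. The search repeatedly halves the search space by comparing with the middle element.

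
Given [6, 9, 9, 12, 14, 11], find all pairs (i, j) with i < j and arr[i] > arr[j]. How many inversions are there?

Finding inversions in [6, 9, 9, 12, 14, 11]:

(3, 5): arr[3]=12 > arr[5]=11
(4, 5): arr[4]=14 > arr[5]=11

Total inversions: 2

The array has 2 inversion(s): (3,5), (4,5). Each pair (i,j) satisfies i < j and arr[i] > arr[j].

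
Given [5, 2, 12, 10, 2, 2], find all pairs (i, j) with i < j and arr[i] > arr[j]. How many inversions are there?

Finding inversions in [5, 2, 12, 10, 2, 2]:

(0, 1): arr[0]=5 > arr[1]=2
(0, 4): arr[0]=5 > arr[4]=2
(0, 5): arr[0]=5 > arr[5]=2
(2, 3): arr[2]=12 > arr[3]=10
(2, 4): arr[2]=12 > arr[4]=2
(2, 5): arr[2]=12 > arr[5]=2
(3, 4): arr[3]=10 > arr[4]=2
(3, 5): arr[3]=10 > arr[5]=2

Total inversions: 8

The array has 8 inversion(s): (0,1), (0,4), (0,5), (2,3), (2,4), (2,5), (3,4), (3,5). Each pair (i,j) satisfies i < j and arr[i] > arr[j].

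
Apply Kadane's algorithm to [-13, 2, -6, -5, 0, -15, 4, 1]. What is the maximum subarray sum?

Using Kadane's algorithm on [-13, 2, -6, -5, 0, -15, 4, 1]:

Scanning through the array:
Position 1 (value 2): max_ending_here = 2, max_so_far = 2
Position 2 (value -6): max_ending_here = -4, max_so_far = 2
Position 3 (value -5): max_ending_here = -5, max_so_far = 2
Position 4 (value 0): max_ending_here = 0, max_so_far = 2
Position 5 (value -15): max_ending_here = -15, max_so_far = 2
Position 6 (value 4): max_ending_here = 4, max_so_far = 4
Position 7 (value 1): max_ending_here = 5, max_so_far = 5

Maximum subarray: [4, 1]
Maximum sum: 5

The maximum subarray is [4, 1] with sum 5. This subarray runs from index 6 to index 7.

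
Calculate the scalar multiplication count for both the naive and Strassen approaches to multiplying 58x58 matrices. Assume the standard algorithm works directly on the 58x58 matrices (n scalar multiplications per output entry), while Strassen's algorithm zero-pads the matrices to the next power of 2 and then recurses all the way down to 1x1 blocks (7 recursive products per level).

Matrix multiplication for 58x58 matrices:

Strassen's algorithm requires power-of-2 dimensions. Pad 58x58 to 64x64 (next power of 2).

Standard algorithm: 58^3 = 195112 multiplications
Strassen's algorithm: 7^(log2(64)) = 7^6 = 117649 multiplications
Savings: 195112 - 117649 = 77463 multiplications

Standard: 195112 multiplications (58^3). Strassen: 117649 multiplications (7^6, after padding to 64x64). Strassen reduces 8 recursive multiplications to 7 at each level.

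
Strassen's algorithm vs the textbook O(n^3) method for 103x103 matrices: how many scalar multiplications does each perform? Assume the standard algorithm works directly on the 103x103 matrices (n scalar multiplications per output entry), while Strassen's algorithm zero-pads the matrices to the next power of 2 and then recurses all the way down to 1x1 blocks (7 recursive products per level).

Matrix multiplication for 103x103 matrices:

Strassen's algorithm requires power-of-2 dimensions. Pad 103x103 to 128x128 (next power of 2).

Standard algorithm: 103^3 = 1092727 multiplications
Strassen's algorithm: 7^(log2(128)) = 7^7 = 823543 multiplications
Savings: 1092727 - 823543 = 269184 multiplications

Standard: 1092727 multiplications (103^3). Strassen: 823543 multiplications (7^7, after padding to 128x128). Strassen reduces 8 recursive multiplications to 7 at each level.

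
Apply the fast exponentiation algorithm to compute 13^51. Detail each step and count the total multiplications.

Computing 13^51 by squaring (build up from 13^1; each line after the first costs one multiplication):

13^1 = 13
13^2 = (13^1)^2 = 13^2 = 169
13^3 = 13 * 13^2 = 13 * 169 = 2197
13^6 = (13^3)^2 = 2197^2 = 4826809
13^12 = (13^6)^2 = 4826809^2 = 23298085122481
13^24 = (13^12)^2 = 23298085122481^2 = 542800770374370512771595361
13^25 = 13 * 13^24 = 13 * 542800770374370512771595361 = 7056410014866816666030739693
13^50 = (13^25)^2 = 7056410014866816666030739693^2 = 49792922297912707801714181535533618316401192004725734249
13^51 = 13 * 13^50 = 13 * 49792922297912707801714181535533618316401192004725734249 = 647307989872865201422284359961937038113215496061434545237

Result: 647307989872865201422284359961937038113215496061434545237
Multiplications needed: 8 (8 lines after 13^1)

13^51 = 647307989872865201422284359961937038113215496061434545237. Using exponentiation by squaring, this requires 8 multiplications. The key idea: if the exponent is even, square the half-power; if odd, multiply by the base once.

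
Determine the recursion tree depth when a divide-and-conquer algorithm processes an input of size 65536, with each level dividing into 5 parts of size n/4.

For divide and conquer with division factor 4:

Problem sizes at each level:
Level 0: 65536
Level 1: 16384
Level 2: 4096
Level 3: 1024
Level 4: 256
Level 5: 64
Level 6: 16
Level 7: 4
Level 8: 1

The root is level 0 and the size-1 base case is level 8 (the tree spans levels 0 through 8, i.e. 9 levels counting the root), so the depth is the number of divisions: log_4(65536) = 8

The recursion tree depth is log_4(65536) = 8. At each level, the problem size is divided by 4, so it takes 8 divisions to reduce to a base case of size 1. The algorithm makes 5 recursive calls at each level.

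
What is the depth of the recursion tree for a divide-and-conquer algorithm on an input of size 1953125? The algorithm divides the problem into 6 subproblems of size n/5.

For divide and conquer with division factor 5:

Problem sizes at each level:
Level 0: 1953125
Level 1: 390625
Level 2: 78125
Level 3: 15625
Level 4: 3125
Level 5: 625
Level 6: 125
Level 7: 25
Level 8: 5
Level 9: 1

The root is level 0 and the size-1 base case is level 9 (the tree spans levels 0 through 9, i.e. 10 levels counting the root), so the depth is the number of divisions: log_5(1953125) = 9

The recursion tree depth is log_5(1953125) = 9. At each level, the problem size is divided by 5, so it takes 9 divisions to reduce to a base case of size 1. The algorithm makes 6 recursive calls at each level.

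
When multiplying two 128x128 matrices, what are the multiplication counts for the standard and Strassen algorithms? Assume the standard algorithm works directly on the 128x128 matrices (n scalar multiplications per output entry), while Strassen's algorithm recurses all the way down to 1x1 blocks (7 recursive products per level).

Matrix multiplication for 128x128 matrices:

Standard algorithm: 128^3 = 2097152 multiplications
Strassen's algorithm: 7^(log2(128)) = 7^7 = 823543 multiplications
Savings: 2097152 - 823543 = 1273609 multiplications

Standard: 2097152 multiplications (128^3). Strassen: 823543 multiplications (7^7). Strassen reduces 8 recursive multiplications to 7 at each level.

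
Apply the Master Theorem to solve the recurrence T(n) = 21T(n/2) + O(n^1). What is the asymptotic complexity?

Master Theorem for T(n) = 21T(n/2) + O(n^1):

a = 21, b = 2, c = 1
log_b(a) = log_2(21) = 4.3923

Case 1: c = 1 < log_2(21) = 4.3923
T(n) = O(n^(log_2 21))

For T(n) = 21T(n/2) + O(n^1): log_2(21) = 4.3923. This is Case 1 of the Master Theorem (c < log_b(a), work dominated by leaves), giving O(n^(log_2 21)).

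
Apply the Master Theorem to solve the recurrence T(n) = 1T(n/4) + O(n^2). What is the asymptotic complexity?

Master Theorem for T(n) = 1T(n/4) + O(n^2):

a = 1, b = 4, c = 2
log_b(a) = log_4(1) = 0.0000

Case 3: c = 2 > log_4(1) = 0.0000
T(n) = O(n^2) = O(n^2)

For T(n) = 1T(n/4) + O(n^2): log_4(1) = 0.0000. This is Case 3 of the Master Theorem (c > log_b(a), work dominated by root), giving O(n^2).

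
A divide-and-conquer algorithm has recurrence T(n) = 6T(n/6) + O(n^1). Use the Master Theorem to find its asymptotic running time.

Master Theorem for T(n) = 6T(n/6) + O(n^1):

a = 6, b = 6, c = 1
log_b(a) = log_6(6) = 1.0000

Case 2: c = 1 = log_6(6) = 1.0000
T(n) = O(n^1 log n) = O(n log n)

For T(n) = 6T(n/6) + O(n^1): log_6(6) = 1.0000. This is Case 2 of the Master Theorem (c = log_b(a), equal work at all levels), giving O(n log n).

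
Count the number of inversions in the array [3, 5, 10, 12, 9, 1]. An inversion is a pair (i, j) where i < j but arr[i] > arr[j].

Finding inversions in [3, 5, 10, 12, 9, 1]:

(0, 5): arr[0]=3 > arr[5]=1
(1, 5): arr[1]=5 > arr[5]=1
(2, 4): arr[2]=10 > arr[4]=9
(2, 5): arr[2]=10 > arr[5]=1
(3, 4): arr[3]=12 > arr[4]=9
(3, 5): arr[3]=12 > arr[5]=1
(4, 5): arr[4]=9 > arr[5]=1

Total inversions: 7

The array has 7 inversion(s): (0,5), (1,5), (2,4), (2,5), (3,4), (3,5), (4,5). Each pair (i,j) satisfies i < j and arr[i] > arr[j].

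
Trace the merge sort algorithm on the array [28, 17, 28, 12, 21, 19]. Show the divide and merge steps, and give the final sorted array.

Merge sort trace:

Split: [28, 17, 28, 12, 21, 19] -> [28, 17, 28] and [12, 21, 19]
  Split: [28, 17, 28] -> [28] and [17, 28]
    Split: [17, 28] -> [17] and [28]
    Merge: [17] + [28] -> [17, 28]
  Merge: [28] + [17, 28] -> [17, 28, 28]
  Split: [12, 21, 19] -> [12] and [21, 19]
    Split: [21, 19] -> [21] and [19]
    Merge: [21] + [19] -> [19, 21]
  Merge: [12] + [19, 21] -> [12, 19, 21]
Merge: [17, 28, 28] + [12, 19, 21] -> [12, 17, 19, 21, 28, 28]

Final sorted array: [12, 17, 19, 21, 28, 28]

The merge sort proceeds by recursively splitting the array and merging sorted halves.
After all merges, the sorted array is [12, 17, 19, 21, 28, 28].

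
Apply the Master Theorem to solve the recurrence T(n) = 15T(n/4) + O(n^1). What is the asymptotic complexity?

Master Theorem for T(n) = 15T(n/4) + O(n^1):

a = 15, b = 4, c = 1
log_b(a) = log_4(15) = 1.9534

Case 1: c = 1 < log_4(15) = 1.9534
T(n) = O(n^(log_4 15))

For T(n) = 15T(n/4) + O(n^1): log_4(15) = 1.9534. This is Case 1 of the Master Theorem (c < log_b(a), work dominated by leaves), giving O(n^(log_4 15)).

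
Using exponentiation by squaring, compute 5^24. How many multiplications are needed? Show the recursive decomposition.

Computing 5^24 by squaring (build up from 5^1; each line after the first costs one multiplication):

5^1 = 5
5^2 = (5^1)^2 = 5^2 = 25
5^3 = 5 * 5^2 = 5 * 25 = 125
5^6 = (5^3)^2 = 125^2 = 15625
5^12 = (5^6)^2 = 15625^2 = 244140625
5^24 = (5^12)^2 = 244140625^2 = 59604644775390625

Result: 59604644775390625
Multiplications needed: 5 (5 lines after 5^1)

5^24 = 59604644775390625. Using exponentiation by squaring, this requires 5 multiplications. The key idea: if the exponent is even, square the half-power; if odd, multiply by the base once.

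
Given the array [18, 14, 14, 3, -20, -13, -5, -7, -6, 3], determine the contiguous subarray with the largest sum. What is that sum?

Using Kadane's algorithm on [18, 14, 14, 3, -20, -13, -5, -7, -6, 3]:

Scanning through the array:
Position 1 (value 14): max_ending_here = 32, max_so_far = 32
Position 2 (value 14): max_ending_here = 46, max_so_far = 46
Position 3 (value 3): max_ending_here = 49, max_so_far = 49
Position 4 (value -20): max_ending_here = 29, max_so_far = 49
Position 5 (value -13): max_ending_here = 16, max_so_far = 49
Position 6 (value -5): max_ending_here = 11, max_so_far = 49
Position 7 (value -7): max_ending_here = 4, max_so_far = 49
Position 8 (value -6): max_ending_here = -2, max_so_far = 49
Position 9 (value 3): max_ending_here = 3, max_so_far = 49

Maximum subarray: [18, 14, 14, 3]
Maximum sum: 49

The maximum subarray is [18, 14, 14, 3] with sum 49. This subarray runs from index 0 to index 3.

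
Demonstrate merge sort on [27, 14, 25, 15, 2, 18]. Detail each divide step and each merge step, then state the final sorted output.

Merge sort trace:

Split: [27, 14, 25, 15, 2, 18] -> [27, 14, 25] and [15, 2, 18]
  Split: [27, 14, 25] -> [27] and [14, 25]
    Split: [14, 25] -> [14] and [25]
    Merge: [14] + [25] -> [14, 25]
  Merge: [27] + [14, 25] -> [14, 25, 27]
  Split: [15, 2, 18] -> [15] and [2, 18]
    Split: [2, 18] -> [2] and [18]
    Merge: [2] + [18] -> [2, 18]
  Merge: [15] + [2, 18] -> [2, 15, 18]
Merge: [14, 25, 27] + [2, 15, 18] -> [2, 14, 15, 18, 25, 27]

Final sorted array: [2, 14, 15, 18, 25, 27]

The merge sort proceeds by recursively splitting the array and merging sorted halves.
After all merges, the sorted array is [2, 14, 15, 18, 25, 27].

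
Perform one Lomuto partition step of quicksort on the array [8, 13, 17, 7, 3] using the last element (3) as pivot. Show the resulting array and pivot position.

Lomuto partition with pivot = 3:

Initial array: [8, 13, 17, 7, 3]

arr[0]=8 > 3: no swap
arr[1]=13 > 3: no swap
arr[2]=17 > 3: no swap
arr[3]=7 > 3: no swap

Place pivot at position 0: [3, 13, 17, 7, 8]
Pivot position: 0

After partitioning with pivot 3, the array becomes [3, 13, 17, 7, 8]. The pivot is placed at index 0. All elements to the left of the pivot are <= 3, and all elements to the right are > 3.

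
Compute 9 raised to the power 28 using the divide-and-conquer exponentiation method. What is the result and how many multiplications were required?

Computing 9^28 by squaring (build up from 9^1; each line after the first costs one multiplication):

9^1 = 9
9^2 = (9^1)^2 = 9^2 = 81
9^3 = 9 * 9^2 = 9 * 81 = 729
9^6 = (9^3)^2 = 729^2 = 531441
9^7 = 9 * 9^6 = 9 * 531441 = 4782969
9^14 = (9^7)^2 = 4782969^2 = 22876792454961
9^28 = (9^14)^2 = 22876792454961^2 = 523347633027360537213511521

Result: 523347633027360537213511521
Multiplications needed: 6 (6 lines after 9^1)

9^28 = 523347633027360537213511521. Using exponentiation by squaring, this requires 6 multiplications. The key idea: if the exponent is even, square the half-power; if odd, multiply by the base once.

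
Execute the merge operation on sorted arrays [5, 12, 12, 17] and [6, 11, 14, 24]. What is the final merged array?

Merging process:

Compare 5 vs 6: take 5 from left. Merged: [5]
Compare 12 vs 6: take 6 from right. Merged: [5, 6]
Compare 12 vs 11: take 11 from right. Merged: [5, 6, 11]
Compare 12 vs 14: take 12 from left. Merged: [5, 6, 11, 12]
Compare 12 vs 14: take 12 from left. Merged: [5, 6, 11, 12, 12]
Compare 17 vs 14: take 14 from right. Merged: [5, 6, 11, 12, 12, 14]
Compare 17 vs 24: take 17 from left. Merged: [5, 6, 11, 12, 12, 14, 17]
Append remaining from right: [24]. Merged: [5, 6, 11, 12, 12, 14, 17, 24]

Final merged array: [5, 6, 11, 12, 12, 14, 17, 24]
Total comparisons: 7

The merged array is [5, 6, 11, 12, 12, 14, 17, 24], requiring 7 comparisons. The merge step runs in O(n) time where n is the total number of elements.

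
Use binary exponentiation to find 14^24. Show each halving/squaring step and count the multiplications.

Computing 14^24 by squaring (build up from 14^1; each line after the first costs one multiplication):

14^1 = 14
14^2 = (14^1)^2 = 14^2 = 196
14^3 = 14 * 14^2 = 14 * 196 = 2744
14^6 = (14^3)^2 = 2744^2 = 7529536
14^12 = (14^6)^2 = 7529536^2 = 56693912375296
14^24 = (14^12)^2 = 56693912375296^2 = 3214199700417740936751087616

Result: 3214199700417740936751087616
Multiplications needed: 5 (5 lines after 14^1)

14^24 = 3214199700417740936751087616. Using exponentiation by squaring, this requires 5 multiplications. The key idea: if the exponent is even, square the half-power; if odd, multiply by the base once.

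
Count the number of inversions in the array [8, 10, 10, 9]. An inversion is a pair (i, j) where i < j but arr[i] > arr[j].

Finding inversions in [8, 10, 10, 9]:

(1, 3): arr[1]=10 > arr[3]=9
(2, 3): arr[2]=10 > arr[3]=9

Total inversions: 2

The array has 2 inversion(s): (1,3), (2,3). Each pair (i,j) satisfies i < j and arr[i] > arr[j].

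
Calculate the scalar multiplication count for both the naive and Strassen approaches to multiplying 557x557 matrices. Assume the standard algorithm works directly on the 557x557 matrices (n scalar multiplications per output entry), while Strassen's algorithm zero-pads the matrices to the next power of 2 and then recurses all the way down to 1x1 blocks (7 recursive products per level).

Matrix multiplication for 557x557 matrices:

Strassen's algorithm requires power-of-2 dimensions. Pad 557x557 to 1024x1024 (next power of 2).

Standard algorithm: 557^3 = 172808693 multiplications
Strassen's algorithm: 7^(log2(1024)) = 7^10 = 282475249 multiplications
Difference: 172808693 - 282475249 = -109666556 (Strassen uses MORE here due to padding overhead — for small or just-over-power-of-2 n, padding can outweigh the per-level savings)

Standard: 172808693 multiplications (557^3). Strassen: 282475249 multiplications (7^10, after padding to 1024x1024). Strassen reduces 8 recursive multiplications to 7 at each level.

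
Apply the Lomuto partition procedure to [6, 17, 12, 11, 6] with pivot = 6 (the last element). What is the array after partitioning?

Lomuto partition with pivot = 6:

Initial array: [6, 17, 12, 11, 6]

arr[0]=6 <= 6: swap with position 0, array becomes [6, 17, 12, 11, 6]
arr[1]=17 > 6: no swap
arr[2]=12 > 6: no swap
arr[3]=11 > 6: no swap

Place pivot at position 1: [6, 6, 12, 11, 17]
Pivot position: 1

After partitioning with pivot 6, the array becomes [6, 6, 12, 11, 17]. The pivot is placed at index 1. All elements to the left of the pivot are <= 6, and all elements to the right are > 6.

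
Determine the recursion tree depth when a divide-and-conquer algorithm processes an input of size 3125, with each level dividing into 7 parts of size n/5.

For divide and conquer with division factor 5:

Problem sizes at each level:
Level 0: 3125
Level 1: 625
Level 2: 125
Level 3: 25
Level 4: 5
Level 5: 1

The root is level 0 and the size-1 base case is level 5 (the tree spans levels 0 through 5, i.e. 6 levels counting the root), so the depth is the number of divisions: log_5(3125) = 5

The recursion tree depth is log_5(3125) = 5. At each level, the problem size is divided by 5, so it takes 5 divisions to reduce to a base case of size 1. The algorithm makes 7 recursive calls at each level.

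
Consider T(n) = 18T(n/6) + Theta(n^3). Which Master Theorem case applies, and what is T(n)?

Master Theorem for T(n) = 18T(n/6) + O(n^3):

a = 18, b = 6, c = 3
log_b(a) = log_6(18) = 1.6131

Case 3: c = 3 > log_6(18) = 1.6131
T(n) = O(n^3) = O(n^3)

For T(n) = 18T(n/6) + O(n^3): log_6(18) = 1.6131. This is Case 3 of the Master Theorem (c > log_b(a), work dominated by root), giving O(n^3).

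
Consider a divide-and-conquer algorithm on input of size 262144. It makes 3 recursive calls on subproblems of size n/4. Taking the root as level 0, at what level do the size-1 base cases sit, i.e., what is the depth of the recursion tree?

For divide and conquer with division factor 4:

Problem sizes at each level:
Level 0: 262144
Level 1: 65536
Level 2: 16384
Level 3: 4096
Level 4: 1024
Level 5: 256
Level 6: 64
Level 7: 16
Level 8: 4
Level 9: 1

The root is level 0 and the size-1 base case is level 9 (the tree spans levels 0 through 9, i.e. 10 levels counting the root), so the depth is the number of divisions: log_4(262144) = 9

The recursion tree depth is log_4(262144) = 9. At each level, the problem size is divided by 4, so it takes 9 divisions to reduce to a base case of size 1. The algorithm makes 3 recursive calls at each level.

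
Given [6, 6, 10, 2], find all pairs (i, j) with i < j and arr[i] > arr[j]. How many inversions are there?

Finding inversions in [6, 6, 10, 2]:

(0, 3): arr[0]=6 > arr[3]=2
(1, 3): arr[1]=6 > arr[3]=2
(2, 3): arr[2]=10 > arr[3]=2

Total inversions: 3

The array has 3 inversion(s): (0,3), (1,3), (2,3). Each pair (i,j) satisfies i < j and arr[i] > arr[j].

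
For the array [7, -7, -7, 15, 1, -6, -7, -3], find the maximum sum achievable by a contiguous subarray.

Using Kadane's algorithm on [7, -7, -7, 15, 1, -6, -7, -3]:

Scanning through the array:
Position 1 (value -7): max_ending_here = 0, max_so_far = 7
Position 2 (value -7): max_ending_here = -7, max_so_far = 7
Position 3 (value 15): max_ending_here = 15, max_so_far = 15
Position 4 (value 1): max_ending_here = 16, max_so_far = 16
Position 5 (value -6): max_ending_here = 10, max_so_far = 16
Position 6 (value -7): max_ending_here = 3, max_so_far = 16
Position 7 (value -3): max_ending_here = 0, max_so_far = 16

Maximum subarray: [15, 1]
Maximum sum: 16

The maximum subarray is [15, 1] with sum 16. This subarray runs from index 3 to index 4.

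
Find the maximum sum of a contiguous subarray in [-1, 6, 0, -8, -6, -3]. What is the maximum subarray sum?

Using Kadane's algorithm on [-1, 6, 0, -8, -6, -3]:

Scanning through the array:
Position 1 (value 6): max_ending_here = 6, max_so_far = 6
Position 2 (value 0): max_ending_here = 6, max_so_far = 6
Position 3 (value -8): max_ending_here = -2, max_so_far = 6
Position 4 (value -6): max_ending_here = -6, max_so_far = 6
Position 5 (value -3): max_ending_here = -3, max_so_far = 6

Maximum subarray: [6]
Maximum sum: 6

The maximum subarray is [6] with sum 6. This subarray runs from index 1 to index 1.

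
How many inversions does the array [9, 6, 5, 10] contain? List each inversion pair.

Finding inversions in [9, 6, 5, 10]:

(0, 1): arr[0]=9 > arr[1]=6
(0, 2): arr[0]=9 > arr[2]=5
(1, 2): arr[1]=6 > arr[2]=5

Total inversions: 3

The array has 3 inversion(s): (0,1), (0,2), (1,2). Each pair (i,j) satisfies i < j and arr[i] > arr[j].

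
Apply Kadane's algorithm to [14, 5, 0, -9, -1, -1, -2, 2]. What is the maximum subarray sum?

Using Kadane's algorithm on [14, 5, 0, -9, -1, -1, -2, 2]:

Scanning through the array:
Position 1 (value 5): max_ending_here = 19, max_so_far = 19
Position 2 (value 0): max_ending_here = 19, max_so_far = 19
Position 3 (value -9): max_ending_here = 10, max_so_far = 19
Position 4 (value -1): max_ending_here = 9, max_so_far = 19
Position 5 (value -1): max_ending_here = 8, max_so_far = 19
Position 6 (value -2): max_ending_here = 6, max_so_far = 19
Position 7 (value 2): max_ending_here = 8, max_so_far = 19

Maximum subarray: [14, 5]
Maximum sum: 19

The maximum subarray is [14, 5] with sum 19. This subarray runs from index 0 to index 1.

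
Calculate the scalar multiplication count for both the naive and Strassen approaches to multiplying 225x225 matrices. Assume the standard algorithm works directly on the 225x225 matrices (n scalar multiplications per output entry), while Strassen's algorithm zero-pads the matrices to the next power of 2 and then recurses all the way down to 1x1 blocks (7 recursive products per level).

Matrix multiplication for 225x225 matrices:

Strassen's algorithm requires power-of-2 dimensions. Pad 225x225 to 256x256 (next power of 2).

Standard algorithm: 225^3 = 11390625 multiplications
Strassen's algorithm: 7^(log2(256)) = 7^8 = 5764801 multiplications
Savings: 11390625 - 5764801 = 5625824 multiplications

Standard: 11390625 multiplications (225^3). Strassen: 5764801 multiplications (7^8, after padding to 256x256). Strassen reduces 8 recursive multiplications to 7 at each level.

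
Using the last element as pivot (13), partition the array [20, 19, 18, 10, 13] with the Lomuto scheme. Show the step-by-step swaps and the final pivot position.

Lomuto partition with pivot = 13:

Initial array: [20, 19, 18, 10, 13]

arr[0]=20 > 13: no swap
arr[1]=19 > 13: no swap
arr[2]=18 > 13: no swap
arr[3]=10 <= 13: swap with position 0, array becomes [10, 19, 18, 20, 13]

Place pivot at position 1: [10, 13, 18, 20, 19]
Pivot position: 1

After partitioning with pivot 13, the array becomes [10, 13, 18, 20, 19]. The pivot is placed at index 1. All elements to the left of the pivot are <= 13, and all elements to the right are > 13.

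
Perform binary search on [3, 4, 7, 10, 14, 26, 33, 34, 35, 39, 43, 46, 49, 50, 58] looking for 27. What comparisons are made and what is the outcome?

Binary search for 27 in [3, 4, 7, 10, 14, 26, 33, 34, 35, 39, 43, 46, 49, 50, 58]:

lo=0, hi=14, mid=7, arr[mid]=34 -> 34 > 27, search left half
lo=0, hi=6, mid=3, arr[mid]=10 -> 10 < 27, search right half
lo=4, hi=6, mid=5, arr[mid]=26 -> 26 < 27, search right half
lo=6, hi=6, mid=6, arr[mid]=33 -> 33 > 27, search left half
lo=6 > hi=5, target 27 not found

Binary search determines that 27 is not in the array after 4 comparisons. The search space was exhausted without finding the target.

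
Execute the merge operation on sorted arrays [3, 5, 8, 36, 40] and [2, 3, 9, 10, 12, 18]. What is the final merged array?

Merging process:

Compare 3 vs 2: take 2 from right. Merged: [2]
Compare 3 vs 3: take 3 from left. Merged: [2, 3]
Compare 5 vs 3: take 3 from right. Merged: [2, 3, 3]
Compare 5 vs 9: take 5 from left. Merged: [2, 3, 3, 5]
Compare 8 vs 9: take 8 from left. Merged: [2, 3, 3, 5, 8]
Compare 36 vs 9: take 9 from right. Merged: [2, 3, 3, 5, 8, 9]
Compare 36 vs 10: take 10 from right. Merged: [2, 3, 3, 5, 8, 9, 10]
Compare 36 vs 12: take 12 from right. Merged: [2, 3, 3, 5, 8, 9, 10, 12]
Compare 36 vs 18: take 18 from right. Merged: [2, 3, 3, 5, 8, 9, 10, 12, 18]
Append remaining from left: [36, 40]. Merged: [2, 3, 3, 5, 8, 9, 10, 12, 18, 36, 40]

Final merged array: [2, 3, 3, 5, 8, 9, 10, 12, 18, 36, 40]
Total comparisons: 9

The merged array is [2, 3, 3, 5, 8, 9, 10, 12, 18, 36, 40], requiring 9 comparisons. The merge step runs in O(n) time where n is the total number of elements.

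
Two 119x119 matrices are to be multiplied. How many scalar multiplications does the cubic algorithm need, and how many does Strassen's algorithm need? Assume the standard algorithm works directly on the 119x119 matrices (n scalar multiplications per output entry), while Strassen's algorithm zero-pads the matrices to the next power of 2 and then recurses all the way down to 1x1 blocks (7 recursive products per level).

Matrix multiplication for 119x119 matrices:

Strassen's algorithm requires power-of-2 dimensions. Pad 119x119 to 128x128 (next power of 2).

Standard algorithm: 119^3 = 1685159 multiplications
Strassen's algorithm: 7^(log2(128)) = 7^7 = 823543 multiplications
Savings: 1685159 - 823543 = 861616 multiplications

Standard: 1685159 multiplications (119^3). Strassen: 823543 multiplications (7^7, after padding to 128x128). Strassen reduces 8 recursive multiplications to 7 at each level.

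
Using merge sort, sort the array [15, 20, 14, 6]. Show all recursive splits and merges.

Merge sort trace:

Split: [15, 20, 14, 6] -> [15, 20] and [14, 6]
  Split: [15, 20] -> [15] and [20]
  Merge: [15] + [20] -> [15, 20]
  Split: [14, 6] -> [14] and [6]
  Merge: [14] + [6] -> [6, 14]
Merge: [15, 20] + [6, 14] -> [6, 14, 15, 20]

Final sorted array: [6, 14, 15, 20]

The merge sort proceeds by recursively splitting the array and merging sorted halves.
After all merges, the sorted array is [6, 14, 15, 20].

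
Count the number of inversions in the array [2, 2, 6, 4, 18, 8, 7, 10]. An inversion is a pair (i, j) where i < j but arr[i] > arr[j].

Finding inversions in [2, 2, 6, 4, 18, 8, 7, 10]:

(2, 3): arr[2]=6 > arr[3]=4
(4, 5): arr[4]=18 > arr[5]=8
(4, 6): arr[4]=18 > arr[6]=7
(4, 7): arr[4]=18 > arr[7]=10
(5, 6): arr[5]=8 > arr[6]=7

Total inversions: 5

The array has 5 inversion(s): (2,3), (4,5), (4,6), (4,7), (5,6). Each pair (i,j) satisfies i < j and arr[i] > arr[j].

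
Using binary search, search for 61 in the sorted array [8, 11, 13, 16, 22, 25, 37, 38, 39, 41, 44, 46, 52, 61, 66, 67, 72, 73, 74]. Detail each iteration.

Binary search for 61 in [8, 11, 13, 16, 22, 25, 37, 38, 39, 41, 44, 46, 52, 61, 66, 67, 72, 73, 74]:

lo=0, hi=18, mid=9, arr[mid]=41 -> 41 < 61, search right half
lo=10, hi=18, mid=14, arr[mid]=66 -> 66 > 61, search left half
lo=10, hi=13, mid=11, arr[mid]=46 -> 46 < 61, search right half
lo=12, hi=13, mid=12, arr[mid]=52 -> 52 < 61, search right half
lo=13, hi=13, mid=13, arr[mid]=61 -> Found target at index 13!

Binary search finds 61 at index 13 after 5 comparisons. The search repeatedly halves the search space by comparing with the middle element.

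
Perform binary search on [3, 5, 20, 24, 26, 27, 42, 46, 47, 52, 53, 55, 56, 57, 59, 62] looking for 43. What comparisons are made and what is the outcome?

Binary search for 43 in [3, 5, 20, 24, 26, 27, 42, 46, 47, 52, 53, 55, 56, 57, 59, 62]:

lo=0, hi=15, mid=7, arr[mid]=46 -> 46 > 43, search left half
lo=0, hi=6, mid=3, arr[mid]=24 -> 24 < 43, search right half
lo=4, hi=6, mid=5, arr[mid]=27 -> 27 < 43, search right half
lo=6, hi=6, mid=6, arr[mid]=42 -> 42 < 43, search right half
lo=7 > hi=6, target 43 not found

Binary search determines that 43 is not in the array after 4 comparisons. The search space was exhausted without finding the target.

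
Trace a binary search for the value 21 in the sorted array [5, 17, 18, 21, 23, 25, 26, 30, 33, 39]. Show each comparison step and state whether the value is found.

Binary search for 21 in [5, 17, 18, 21, 23, 25, 26, 30, 33, 39]:

lo=0, hi=9, mid=4, arr[mid]=23 -> 23 > 21, search left half
lo=0, hi=3, mid=1, arr[mid]=17 -> 17 < 21, search right half
lo=2, hi=3, mid=2, arr[mid]=18 -> 18 < 21, search right half
lo=3, hi=3, mid=3, arr[mid]=21 -> Found target at index 3!

Binary search finds 21 at index 3 after 4 comparisons. The search repeatedly halves the search space by comparing with the middle element.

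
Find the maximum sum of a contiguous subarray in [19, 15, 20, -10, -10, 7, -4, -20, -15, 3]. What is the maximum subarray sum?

Using Kadane's algorithm on [19, 15, 20, -10, -10, 7, -4, -20, -15, 3]:

Scanning through the array:
Position 1 (value 15): max_ending_here = 34, max_so_far = 34
Position 2 (value 20): max_ending_here = 54, max_so_far = 54
Position 3 (value -10): max_ending_here = 44, max_so_far = 54
Position 4 (value -10): max_ending_here = 34, max_so_far = 54
Position 5 (value 7): max_ending_here = 41, max_so_far = 54
Position 6 (value -4): max_ending_here = 37, max_so_far = 54
Position 7 (value -20): max_ending_here = 17, max_so_far = 54
Position 8 (value -15): max_ending_here = 2, max_so_far = 54
Position 9 (value 3): max_ending_here = 5, max_so_far = 54

Maximum subarray: [19, 15, 20]
Maximum sum: 54

The maximum subarray is [19, 15, 20] with sum 54. This subarray runs from index 0 to index 2.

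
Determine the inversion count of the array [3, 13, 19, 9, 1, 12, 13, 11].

Finding inversions in [3, 13, 19, 9, 1, 12, 13, 11]:

(0, 4): arr[0]=3 > arr[4]=1
(1, 3): arr[1]=13 > arr[3]=9
(1, 4): arr[1]=13 > arr[4]=1
(1, 5): arr[1]=13 > arr[5]=12
(1, 7): arr[1]=13 > arr[7]=11
(2, 3): arr[2]=19 > arr[3]=9
(2, 4): arr[2]=19 > arr[4]=1
(2, 5): arr[2]=19 > arr[5]=12
(2, 6): arr[2]=19 > arr[6]=13
(2, 7): arr[2]=19 > arr[7]=11
(3, 4): arr[3]=9 > arr[4]=1
(5, 7): arr[5]=12 > arr[7]=11
(6, 7): arr[6]=13 > arr[7]=11

Total inversions: 13

The array has 13 inversion(s): (0,4), (1,3), (1,4), (1,5), (1,7), (2,3), (2,4), (2,5), (2,6), (2,7), (3,4), (5,7), (6,7). Each pair (i,j) satisfies i < j and arr[i] > arr[j].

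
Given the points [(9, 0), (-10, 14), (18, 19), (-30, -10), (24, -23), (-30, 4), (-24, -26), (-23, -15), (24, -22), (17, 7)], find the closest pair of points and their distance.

Computing all pairwise distances among 10 points:

d((9, 0), (-10, 14)) = 23.6008
d((9, 0), (18, 19)) = 21.0238
d((9, 0), (-30, -10)) = 40.2616
d((9, 0), (24, -23)) = 27.4591
d((9, 0), (-30, 4)) = 39.2046
d((9, 0), (-24, -26)) = 42.0119
d((9, 0), (-23, -15)) = 35.3412
d((9, 0), (24, -22)) = 26.6271
d((9, 0), (17, 7)) = 10.6301
d((-10, 14), (18, 19)) = 28.4429
d((-10, 14), (-30, -10)) = 31.241
d((-10, 14), (24, -23)) = 50.2494
d((-10, 14), (-30, 4)) = 22.3607
d((-10, 14), (-24, -26)) = 42.3792
d((-10, 14), (-23, -15)) = 31.7805
d((-10, 14), (24, -22)) = 49.5177
d((-10, 14), (17, 7)) = 27.8927
d((18, 19), (-30, -10)) = 56.0803
d((18, 19), (24, -23)) = 42.4264
d((18, 19), (-30, 4)) = 50.2892
d((18, 19), (-24, -26)) = 61.5549
d((18, 19), (-23, -15)) = 53.2635
d((18, 19), (24, -22)) = 41.4367
d((18, 19), (17, 7)) = 12.0416
d((-30, -10), (24, -23)) = 55.5428
d((-30, -10), (-30, 4)) = 14.0
d((-30, -10), (-24, -26)) = 17.088
d((-30, -10), (-23, -15)) = 8.6023
d((-30, -10), (24, -22)) = 55.3173
d((-30, -10), (17, 7)) = 49.98
d((24, -23), (-30, 4)) = 60.3738
d((24, -23), (-24, -26)) = 48.0937
d((24, -23), (-23, -15)) = 47.676
d((24, -23), (24, -22)) = 1.0 <-- minimum
d((24, -23), (17, 7)) = 30.8058
d((-30, 4), (-24, -26)) = 30.5941
d((-30, 4), (-23, -15)) = 20.2485
d((-30, 4), (24, -22)) = 59.9333
d((-30, 4), (17, 7)) = 47.0956
d((-24, -26), (-23, -15)) = 11.0454
d((-24, -26), (24, -22)) = 48.1664
d((-24, -26), (17, 7)) = 52.6308
d((-23, -15), (24, -22)) = 47.5184
d((-23, -15), (17, 7)) = 45.6508
d((24, -22), (17, 7)) = 29.8329

Closest pair: (24, -23) and (24, -22) with distance 1.0

The closest pair is (24, -23) and (24, -22) with Euclidean distance 1.0. For 10 points, brute-force pairwise comparison is shown above. For large n, the divide-and-conquer algorithm (sort by x, recurse on halves, check the dividing strip) achieves O(n log n).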